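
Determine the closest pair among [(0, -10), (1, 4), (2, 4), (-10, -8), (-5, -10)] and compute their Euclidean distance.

Computing all pairwise distances among 5 points:

d((0, -10), (1, 4)) = 14.0357
d((0, -10), (2, 4)) = 14.1421
d((0, -10), (-10, -8)) = 10.198
d((0, -10), (-5, -10)) = 5.0
d((1, 4), (2, 4)) = 1.0 <-- minimum
d((1, 4), (-10, -8)) = 16.2788
d((1, 4), (-5, -10)) = 15.2315
d((2, 4), (-10, -8)) = 16.9706
d((2, 4), (-5, -10)) = 15.6525
d((-10, -8), (-5, -10)) = 5.3852

Closest pair: (1, 4) and (2, 4) with distance 1.0

The closest pair is (1, 4) and (2, 4) with Euclidean distance 1.0. For 5 points, brute-force pairwise comparison is shown above. For large n, the divide-and-conquer algorithm (sort by x, recurse on halves, check the dividing strip) achieves O(n log n).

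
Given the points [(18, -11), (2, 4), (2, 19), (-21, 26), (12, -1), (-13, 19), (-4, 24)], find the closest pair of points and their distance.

Computing all pairwise distances among 7 points:

d((18, -11), (2, 4)) = 21.9317
d((18, -11), (2, 19)) = 34.0
d((18, -11), (-21, 26)) = 53.7587
d((18, -11), (12, -1)) = 11.6619
d((18, -11), (-13, 19)) = 43.1393
d((18, -11), (-4, 24)) = 41.3401
d((2, 4), (2, 19)) = 15.0
d((2, 4), (-21, 26)) = 31.8277
d((2, 4), (12, -1)) = 11.1803
d((2, 4), (-13, 19)) = 21.2132
d((2, 4), (-4, 24)) = 20.8806
d((2, 19), (-21, 26)) = 24.0416
d((2, 19), (12, -1)) = 22.3607
d((2, 19), (-13, 19)) = 15.0
d((2, 19), (-4, 24)) = 7.8102 <-- minimum
d((-21, 26), (12, -1)) = 42.638
d((-21, 26), (-13, 19)) = 10.6301
d((-21, 26), (-4, 24)) = 17.1172
d((12, -1), (-13, 19)) = 32.0156
d((12, -1), (-4, 24)) = 29.6816
d((-13, 19), (-4, 24)) = 10.2956

Closest pair: (2, 19) and (-4, 24) with distance 7.8102

The closest pair is (2, 19) and (-4, 24) with Euclidean distance 7.8102. For 7 points, brute-force pairwise comparison is shown above. For large n, the divide-and-conquer algorithm (sort by x, recurse on halves, check the dividing strip) achieves O(n log n).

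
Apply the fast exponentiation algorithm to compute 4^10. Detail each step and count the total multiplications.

Computing 4^10 by squaring (build up from 4^1; each line after the first costs one multiplication):

4^1 = 4
4^2 = (4^1)^2 = 4^2 = 16
4^4 = (4^2)^2 = 16^2 = 256
4^5 = 4 * 4^4 = 4 * 256 = 1024
4^10 = (4^5)^2 = 1024^2 = 1048576

Result: 1048576
Multiplications needed: 4 (4 lines after 4^1)

4^10 = 1048576. Using exponentiation by squaring, this requires 4 multiplications. The key idea: if the exponent is even, square the half-power; if odd, multiply by the base once.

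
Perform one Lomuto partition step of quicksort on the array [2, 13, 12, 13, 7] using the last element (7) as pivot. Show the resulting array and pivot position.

Lomuto partition with pivot = 7:

Initial array: [2, 13, 12, 13, 7]

arr[0]=2 <= 7: swap with position 0, array becomes [2, 13, 12, 13, 7]
arr[1]=13 > 7: no swap
arr[2]=12 > 7: no swap
arr[3]=13 > 7: no swap

Place pivot at position 1: [2, 7, 12, 13, 13]
Pivot position: 1

After partitioning with pivot 7, the array becomes [2, 7, 12, 13, 13]. The pivot is placed at index 1. All elements to the left of the pivot are <= 7, and all elements to the right are > 7.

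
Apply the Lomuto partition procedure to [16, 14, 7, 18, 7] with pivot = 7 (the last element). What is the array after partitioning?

Lomuto partition with pivot = 7:

Initial array: [16, 14, 7, 18, 7]

arr[0]=16 > 7: no swap
arr[1]=14 > 7: no swap
arr[2]=7 <= 7: swap with position 0, array becomes [7, 14, 16, 18, 7]
arr[3]=18 > 7: no swap

Place pivot at position 1: [7, 7, 16, 18, 14]
Pivot position: 1

After partitioning with pivot 7, the array becomes [7, 7, 16, 18, 14]. The pivot is placed at index 1. All elements to the left of the pivot are <= 7, and all elements to the right are > 7.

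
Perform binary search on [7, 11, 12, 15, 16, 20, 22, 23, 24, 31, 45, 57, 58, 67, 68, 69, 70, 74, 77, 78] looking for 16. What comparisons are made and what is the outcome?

Binary search for 16 in [7, 11, 12, 15, 16, 20, 22, 23, 24, 31, 45, 57, 58, 67, 68, 69, 70, 74, 77, 78]:

lo=0, hi=19, mid=9, arr[mid]=31 -> 31 > 16, search left half
lo=0, hi=8, mid=4, arr[mid]=16 -> Found target at index 4!

Binary search finds 16 at index 4 after 2 comparisons. The search repeatedly halves the search space by comparing with the middle element.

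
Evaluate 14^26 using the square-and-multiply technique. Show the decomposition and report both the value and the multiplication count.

Computing 14^26 by squaring (build up from 14^1; each line after the first costs one multiplication):

14^1 = 14
14^2 = (14^1)^2 = 14^2 = 196
14^3 = 14 * 14^2 = 14 * 196 = 2744
14^6 = (14^3)^2 = 2744^2 = 7529536
14^12 = (14^6)^2 = 7529536^2 = 56693912375296
14^13 = 14 * 14^12 = 14 * 56693912375296 = 793714773254144
14^26 = (14^13)^2 = 793714773254144^2 = 629983141281877223603213172736

Result: 629983141281877223603213172736
Multiplications needed: 6 (6 lines after 14^1)

14^26 = 629983141281877223603213172736. Using exponentiation by squaring, this requires 6 multiplications. The key idea: if the exponent is even, square the half-power; if odd, multiply by the base once.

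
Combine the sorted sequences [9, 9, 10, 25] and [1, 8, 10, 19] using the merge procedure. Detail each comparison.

Merging process:

Compare 9 vs 1: take 1 from right. Merged: [1]
Compare 9 vs 8: take 8 from right. Merged: [1, 8]
Compare 9 vs 10: take 9 from left. Merged: [1, 8, 9]
Compare 9 vs 10: take 9 from left. Merged: [1, 8, 9, 9]
Compare 10 vs 10: take 10 from left. Merged: [1, 8, 9, 9, 10]
Compare 25 vs 10: take 10 from right. Merged: [1, 8, 9, 9, 10, 10]
Compare 25 vs 19: take 19 from right. Merged: [1, 8, 9, 9, 10, 10, 19]
Append remaining from left: [25]. Merged: [1, 8, 9, 9, 10, 10, 19, 25]

Final merged array: [1, 8, 9, 9, 10, 10, 19, 25]
Total comparisons: 7

The merged array is [1, 8, 9, 9, 10, 10, 19, 25], requiring 7 comparisons. The merge step runs in O(n) time where n is the total number of elements.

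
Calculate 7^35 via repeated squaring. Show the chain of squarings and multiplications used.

Computing 7^35 by squaring (build up from 7^1; each line after the first costs one multiplication):

7^1 = 7
7^2 = (7^1)^2 = 7^2 = 49
7^4 = (7^2)^2 = 49^2 = 2401
7^8 = (7^4)^2 = 2401^2 = 5764801
7^16 = (7^8)^2 = 5764801^2 = 33232930569601
7^17 = 7 * 7^16 = 7 * 33232930569601 = 232630513987207
7^34 = (7^17)^2 = 232630513987207^2 = 54116956037952111668959660849
7^35 = 7 * 7^34 = 7 * 54116956037952111668959660849 = 378818692265664781682717625943

Result: 378818692265664781682717625943
Multiplications needed: 7 (7 lines after 7^1)

7^35 = 378818692265664781682717625943. Using exponentiation by squaring, this requires 7 multiplications. The key idea: if the exponent is even, square the half-power; if odd, multiply by the base once.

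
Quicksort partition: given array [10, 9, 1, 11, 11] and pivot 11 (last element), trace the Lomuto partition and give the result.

Lomuto partition with pivot = 11:

Initial array: [10, 9, 1, 11, 11]

arr[0]=10 <= 11: swap with position 0, array becomes [10, 9, 1, 11, 11]
arr[1]=9 <= 11: swap with position 1, array becomes [10, 9, 1, 11, 11]
arr[2]=1 <= 11: swap with position 2, array becomes [10, 9, 1, 11, 11]
arr[3]=11 <= 11: swap with position 3, array becomes [10, 9, 1, 11, 11]

Place pivot at position 4: [10, 9, 1, 11, 11]
Pivot position: 4

After partitioning with pivot 11, the array becomes [10, 9, 1, 11, 11]. The pivot is placed at index 4. All elements to the left of the pivot are <= 11, and all elements to the right are > 11.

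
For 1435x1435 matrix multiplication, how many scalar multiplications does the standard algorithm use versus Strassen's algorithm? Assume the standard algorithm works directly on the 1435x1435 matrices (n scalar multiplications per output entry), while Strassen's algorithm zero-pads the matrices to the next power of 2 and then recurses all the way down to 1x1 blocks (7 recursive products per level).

Matrix multiplication for 1435x1435 matrices:

Strassen's algorithm requires power-of-2 dimensions. Pad 1435x1435 to 2048x2048 (next power of 2).

Standard algorithm: 1435^3 = 2954987875 multiplications
Strassen's algorithm: 7^(log2(2048)) = 7^11 = 1977326743 multiplications
Savings: 2954987875 - 1977326743 = 977661132 multiplications

Standard: 2954987875 multiplications (1435^3). Strassen: 1977326743 multiplications (7^11, after padding to 2048x2048). Strassen reduces 8 recursive multiplications to 7 at each level.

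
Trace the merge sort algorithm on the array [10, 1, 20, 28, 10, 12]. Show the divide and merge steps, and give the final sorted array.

Merge sort trace:

Split: [10, 1, 20, 28, 10, 12] -> [10, 1, 20] and [28, 10, 12]
  Split: [10, 1, 20] -> [10] and [1, 20]
    Split: [1, 20] -> [1] and [20]
    Merge: [1] + [20] -> [1, 20]
  Merge: [10] + [1, 20] -> [1, 10, 20]
  Split: [28, 10, 12] -> [28] and [10, 12]
    Split: [10, 12] -> [10] and [12]
    Merge: [10] + [12] -> [10, 12]
  Merge: [28] + [10, 12] -> [10, 12, 28]
Merge: [1, 10, 20] + [10, 12, 28] -> [1, 10, 10, 12, 20, 28]

Final sorted array: [1, 10, 10, 12, 20, 28]

The merge sort proceeds by recursively splitting the array and merging sorted halves.
After all merges, the sorted array is [1, 10, 10, 12, 20, 28].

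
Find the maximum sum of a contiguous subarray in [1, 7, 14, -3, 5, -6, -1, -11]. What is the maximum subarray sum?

Using Kadane's algorithm on [1, 7, 14, -3, 5, -6, -1, -11]:

Scanning through the array:
Position 1 (value 7): max_ending_here = 8, max_so_far = 8
Position 2 (value 14): max_ending_here = 22, max_so_far = 22
Position 3 (value -3): max_ending_here = 19, max_so_far = 22
Position 4 (value 5): max_ending_here = 24, max_so_far = 24
Position 5 (value -6): max_ending_here = 18, max_so_far = 24
Position 6 (value -1): max_ending_here = 17, max_so_far = 24
Position 7 (value -11): max_ending_here = 6, max_so_far = 24

Maximum subarray: [1, 7, 14, -3, 5]
Maximum sum: 24

The maximum subarray is [1, 7, 14, -3, 5] with sum 24. This subarray runs from index 0 to index 4.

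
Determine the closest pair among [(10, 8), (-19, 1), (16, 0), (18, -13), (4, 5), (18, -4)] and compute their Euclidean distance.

Computing all pairwise distances among 6 points:

d((10, 8), (-19, 1)) = 29.8329
d((10, 8), (16, 0)) = 10.0
d((10, 8), (18, -13)) = 22.4722
d((10, 8), (4, 5)) = 6.7082
d((10, 8), (18, -4)) = 14.4222
d((-19, 1), (16, 0)) = 35.0143
d((-19, 1), (18, -13)) = 39.5601
d((-19, 1), (4, 5)) = 23.3452
d((-19, 1), (18, -4)) = 37.3363
d((16, 0), (18, -13)) = 13.1529
d((16, 0), (4, 5)) = 13.0
d((16, 0), (18, -4)) = 4.4721 <-- minimum
d((18, -13), (4, 5)) = 22.8035
d((18, -13), (18, -4)) = 9.0
d((4, 5), (18, -4)) = 16.6433

Closest pair: (16, 0) and (18, -4) with distance 4.4721

The closest pair is (16, 0) and (18, -4) with Euclidean distance 4.4721. For 6 points, brute-force pairwise comparison is shown above. For large n, the divide-and-conquer algorithm (sort by x, recurse on halves, check the dividing strip) achieves O(n log n).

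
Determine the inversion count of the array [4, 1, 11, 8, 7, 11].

Finding inversions in [4, 1, 11, 8, 7, 11]:

(0, 1): arr[0]=4 > arr[1]=1
(2, 3): arr[2]=11 > arr[3]=8
(2, 4): arr[2]=11 > arr[4]=7
(3, 4): arr[3]=8 > arr[4]=7

Total inversions: 4

The array has 4 inversion(s): (0,1), (2,3), (2,4), (3,4). Each pair (i,j) satisfies i < j and arr[i] > arr[j].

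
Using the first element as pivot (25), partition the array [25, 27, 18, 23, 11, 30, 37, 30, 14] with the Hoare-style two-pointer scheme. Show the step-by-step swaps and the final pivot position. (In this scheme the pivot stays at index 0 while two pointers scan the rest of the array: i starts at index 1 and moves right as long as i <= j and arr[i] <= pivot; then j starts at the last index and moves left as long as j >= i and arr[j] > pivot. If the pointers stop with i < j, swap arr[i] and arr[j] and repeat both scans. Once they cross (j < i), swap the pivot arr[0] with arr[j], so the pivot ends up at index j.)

Hoare-style two-pointer partition with pivot = 25:

Initial array: [25, 27, 18, 23, 11, 30, 37, 30, 14]

Pointers start at i = 1, j = 8.
i stops at index 1 (arr[1]=27 > 25), j stops at index 8 (arr[8]=14 <= 25): swap arr[1] and arr[8], array becomes [25, 14, 18, 23, 11, 30, 37, 30, 27]
i ends at 5, j ends at 4: the pointers have crossed (j < i), so scanning stops.

Swap pivot arr[0] with arr[4] to place pivot at position 4: [11, 14, 18, 23, 25, 30, 37, 30, 27]
Pivot position: 4

After partitioning with pivot 25, the array becomes [11, 14, 18, 23, 25, 30, 37, 30, 27]. The pivot is placed at index 4. All elements to the left of the pivot are <= 25, and all elements to the right are > 25.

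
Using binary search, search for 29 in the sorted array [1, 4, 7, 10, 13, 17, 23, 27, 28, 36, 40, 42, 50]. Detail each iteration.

Binary search for 29 in [1, 4, 7, 10, 13, 17, 23, 27, 28, 36, 40, 42, 50]:

lo=0, hi=12, mid=6, arr[mid]=23 -> 23 < 29, search right half
lo=7, hi=12, mid=9, arr[mid]=36 -> 36 > 29, search left half
lo=7, hi=8, mid=7, arr[mid]=27 -> 27 < 29, search right half
lo=8, hi=8, mid=8, arr[mid]=28 -> 28 < 29, search right half
lo=9 > hi=8, target 29 not found

Binary search determines that 29 is not in the array after 4 comparisons. The search space was exhausted without finding the target.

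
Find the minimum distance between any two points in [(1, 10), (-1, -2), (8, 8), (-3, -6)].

Computing all pairwise distances among 4 points:

d((1, 10), (-1, -2)) = 12.1655
d((1, 10), (8, 8)) = 7.2801
d((1, 10), (-3, -6)) = 16.4924
d((-1, -2), (8, 8)) = 13.4536
d((-1, -2), (-3, -6)) = 4.4721 <-- minimum
d((8, 8), (-3, -6)) = 17.8045

Closest pair: (-1, -2) and (-3, -6) with distance 4.4721

The closest pair is (-1, -2) and (-3, -6) with Euclidean distance 4.4721. For 4 points, brute-force pairwise comparison is shown above. For large n, the divide-and-conquer algorithm (sort by x, recurse on halves, check the dividing strip) achieves O(n log n).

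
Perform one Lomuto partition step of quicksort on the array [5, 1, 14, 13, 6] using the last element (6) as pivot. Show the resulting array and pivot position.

Lomuto partition with pivot = 6:

Initial array: [5, 1, 14, 13, 6]

arr[0]=5 <= 6: swap with position 0, array becomes [5, 1, 14, 13, 6]
arr[1]=1 <= 6: swap with position 1, array becomes [5, 1, 14, 13, 6]
arr[2]=14 > 6: no swap
arr[3]=13 > 6: no swap

Place pivot at position 2: [5, 1, 6, 13, 14]
Pivot position: 2

After partitioning with pivot 6, the array becomes [5, 1, 6, 13, 14]. The pivot is placed at index 2. All elements to the left of the pivot are <= 6, and all elements to the right are > 6.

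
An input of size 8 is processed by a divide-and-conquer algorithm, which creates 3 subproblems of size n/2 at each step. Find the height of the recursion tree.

For divide and conquer with division factor 2:

Problem sizes at each level:
Level 0: 8
Level 1: 4
Level 2: 2
Level 3: 1

The root is level 0 and the size-1 base case is level 3 (the tree spans levels 0 through 3, i.e. 4 levels counting the root), so the depth is the number of divisions: log_2(8) = 3

The recursion tree depth is log_2(8) = 3. At each level, the problem size is divided by 2, so it takes 3 divisions to reduce to a base case of size 1. The algorithm makes 3 recursive calls at each level.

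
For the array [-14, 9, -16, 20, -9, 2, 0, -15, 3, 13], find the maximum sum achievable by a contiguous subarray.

Using Kadane's algorithm on [-14, 9, -16, 20, -9, 2, 0, -15, 3, 13]:

Scanning through the array:
Position 1 (value 9): max_ending_here = 9, max_so_far = 9
Position 2 (value -16): max_ending_here = -7, max_so_far = 9
Position 3 (value 20): max_ending_here = 20, max_so_far = 20
Position 4 (value -9): max_ending_here = 11, max_so_far = 20
Position 5 (value 2): max_ending_here = 13, max_so_far = 20
Position 6 (value 0): max_ending_here = 13, max_so_far = 20
Position 7 (value -15): max_ending_here = -2, max_so_far = 20
Position 8 (value 3): max_ending_here = 3, max_so_far = 20
Position 9 (value 13): max_ending_here = 16, max_so_far = 20

Maximum subarray: [20]
Maximum sum: 20

The maximum subarray is [20] with sum 20. This subarray runs from index 3 to index 3.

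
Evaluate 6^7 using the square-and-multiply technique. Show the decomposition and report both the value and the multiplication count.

Computing 6^7 by squaring (build up from 6^1; each line after the first costs one multiplication):

6^1 = 6
6^2 = (6^1)^2 = 6^2 = 36
6^3 = 6 * 6^2 = 6 * 36 = 216
6^6 = (6^3)^2 = 216^2 = 46656
6^7 = 6 * 6^6 = 6 * 46656 = 279936

Result: 279936
Multiplications needed: 4 (4 lines after 6^1)

6^7 = 279936. Using exponentiation by squaring, this requires 4 multiplications. The key idea: if the exponent is even, square the half-power; if odd, multiply by the base once.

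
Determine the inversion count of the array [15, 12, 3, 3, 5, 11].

Finding inversions in [15, 12, 3, 3, 5, 11]:

(0, 1): arr[0]=15 > arr[1]=12
(0, 2): arr[0]=15 > arr[2]=3
(0, 3): arr[0]=15 > arr[3]=3
(0, 4): arr[0]=15 > arr[4]=5
(0, 5): arr[0]=15 > arr[5]=11
(1, 2): arr[1]=12 > arr[2]=3
(1, 3): arr[1]=12 > arr[3]=3
(1, 4): arr[1]=12 > arr[4]=5
(1, 5): arr[1]=12 > arr[5]=11

Total inversions: 9

The array has 9 inversion(s): (0,1), (0,2), (0,3), (0,4), (0,5), (1,2), (1,3), (1,4), (1,5). Each pair (i,j) satisfies i < j and arr[i] > arr[j].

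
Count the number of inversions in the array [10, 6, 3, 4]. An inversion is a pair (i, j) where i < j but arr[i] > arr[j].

Finding inversions in [10, 6, 3, 4]:

(0, 1): arr[0]=10 > arr[1]=6
(0, 2): arr[0]=10 > arr[2]=3
(0, 3): arr[0]=10 > arr[3]=4
(1, 2): arr[1]=6 > arr[2]=3
(1, 3): arr[1]=6 > arr[3]=4

Total inversions: 5

The array has 5 inversion(s): (0,1), (0,2), (0,3), (1,2), (1,3). Each pair (i,j) satisfies i < j and arr[i] > arr[j].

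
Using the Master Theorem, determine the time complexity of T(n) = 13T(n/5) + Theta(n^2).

Master Theorem for T(n) = 13T(n/5) + O(n^2):

a = 13, b = 5, c = 2
log_b(a) = log_5(13) = 1.5937

Case 3: c = 2 > log_5(13) = 1.5937
T(n) = O(n^2) = O(n^2)

For T(n) = 13T(n/5) + O(n^2): log_5(13) = 1.5937. This is Case 3 of the Master Theorem (c > log_b(a), work dominated by root), giving O(n^2).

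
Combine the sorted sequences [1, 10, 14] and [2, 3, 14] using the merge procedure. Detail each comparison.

Merging process:

Compare 1 vs 2: take 1 from left. Merged: [1]
Compare 10 vs 2: take 2 from right. Merged: [1, 2]
Compare 10 vs 3: take 3 from right. Merged: [1, 2, 3]
Compare 10 vs 14: take 10 from left. Merged: [1, 2, 3, 10]
Compare 14 vs 14: take 14 from left. Merged: [1, 2, 3, 10, 14]
Append remaining from right: [14]. Merged: [1, 2, 3, 10, 14, 14]

Final merged array: [1, 2, 3, 10, 14, 14]
Total comparisons: 5

The merged array is [1, 2, 3, 10, 14, 14], requiring 5 comparisons. The merge step runs in O(n) time where n is the total number of elements.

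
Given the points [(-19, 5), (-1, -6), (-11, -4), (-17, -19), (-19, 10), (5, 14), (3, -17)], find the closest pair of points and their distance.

Computing all pairwise distances among 7 points:

d((-19, 5), (-1, -6)) = 21.095
d((-19, 5), (-11, -4)) = 12.0416
d((-19, 5), (-17, -19)) = 24.0832
d((-19, 5), (-19, 10)) = 5.0 <-- minimum
d((-19, 5), (5, 14)) = 25.632
d((-19, 5), (3, -17)) = 31.1127
d((-1, -6), (-11, -4)) = 10.198
d((-1, -6), (-17, -19)) = 20.6155
d((-1, -6), (-19, 10)) = 24.0832
d((-1, -6), (5, 14)) = 20.8806
d((-1, -6), (3, -17)) = 11.7047
d((-11, -4), (-17, -19)) = 16.1555
d((-11, -4), (-19, 10)) = 16.1245
d((-11, -4), (5, 14)) = 24.0832
d((-11, -4), (3, -17)) = 19.105
d((-17, -19), (-19, 10)) = 29.0689
d((-17, -19), (5, 14)) = 39.6611
d((-17, -19), (3, -17)) = 20.0998
d((-19, 10), (5, 14)) = 24.3311
d((-19, 10), (3, -17)) = 34.8281
d((5, 14), (3, -17)) = 31.0644

Closest pair: (-19, 5) and (-19, 10) with distance 5.0

The closest pair is (-19, 5) and (-19, 10) with Euclidean distance 5.0. For 7 points, brute-force pairwise comparison is shown above. For large n, the divide-and-conquer algorithm (sort by x, recurse on halves, check the dividing strip) achieves O(n log n).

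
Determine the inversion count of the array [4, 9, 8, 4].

Finding inversions in [4, 9, 8, 4]:

(1, 2): arr[1]=9 > arr[2]=8
(1, 3): arr[1]=9 > arr[3]=4
(2, 3): arr[2]=8 > arr[3]=4

Total inversions: 3

The array has 3 inversion(s): (1,2), (1,3), (2,3). Each pair (i,j) satisfies i < j and arr[i] > arr[j].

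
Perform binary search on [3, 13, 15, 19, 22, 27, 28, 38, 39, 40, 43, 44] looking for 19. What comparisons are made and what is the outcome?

Binary search for 19 in [3, 13, 15, 19, 22, 27, 28, 38, 39, 40, 43, 44]:

lo=0, hi=11, mid=5, arr[mid]=27 -> 27 > 19, search left half
lo=0, hi=4, mid=2, arr[mid]=15 -> 15 < 19, search right half
lo=3, hi=4, mid=3, arr[mid]=19 -> Found target at index 3!

Binary search finds 19 at index 3 after 3 comparisons. The search repeatedly halves the search space by comparing with the middle element.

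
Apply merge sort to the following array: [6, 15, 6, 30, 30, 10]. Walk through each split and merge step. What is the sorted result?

Merge sort trace:

Split: [6, 15, 6, 30, 30, 10] -> [6, 15, 6] and [30, 30, 10]
  Split: [6, 15, 6] -> [6] and [15, 6]
    Split: [15, 6] -> [15] and [6]
    Merge: [15] + [6] -> [6, 15]
  Merge: [6] + [6, 15] -> [6, 6, 15]
  Split: [30, 30, 10] -> [30] and [30, 10]
    Split: [30, 10] -> [30] and [10]
    Merge: [30] + [10] -> [10, 30]
  Merge: [30] + [10, 30] -> [10, 30, 30]
Merge: [6, 6, 15] + [10, 30, 30] -> [6, 6, 10, 15, 30, 30]

Final sorted array: [6, 6, 10, 15, 30, 30]

The merge sort proceeds by recursively splitting the array and merging sorted halves.
After all merges, the sorted array is [6, 6, 10, 15, 30, 30].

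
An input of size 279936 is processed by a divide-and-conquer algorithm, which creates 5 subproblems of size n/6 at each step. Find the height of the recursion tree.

For divide and conquer with division factor 6:

Problem sizes at each level:
Level 0: 279936
Level 1: 46656
Level 2: 7776
Level 3: 1296
Level 4: 216
Level 5: 36
Level 6: 6
Level 7: 1

The root is level 0 and the size-1 base case is level 7 (the tree spans levels 0 through 7, i.e. 8 levels counting the root), so the depth is the number of divisions: log_6(279936) = 7

The recursion tree depth is log_6(279936) = 7. At each level, the problem size is divided by 6, so it takes 7 divisions to reduce to a base case of size 1. The algorithm makes 5 recursive calls at each level.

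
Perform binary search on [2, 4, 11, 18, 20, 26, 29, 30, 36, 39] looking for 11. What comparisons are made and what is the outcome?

Binary search for 11 in [2, 4, 11, 18, 20, 26, 29, 30, 36, 39]:

lo=0, hi=9, mid=4, arr[mid]=20 -> 20 > 11, search left half
lo=0, hi=3, mid=1, arr[mid]=4 -> 4 < 11, search right half
lo=2, hi=3, mid=2, arr[mid]=11 -> Found target at index 2!

Binary search finds 11 at index 2 after 3 comparisons. The search repeatedly halves the search space by comparing with the middle element.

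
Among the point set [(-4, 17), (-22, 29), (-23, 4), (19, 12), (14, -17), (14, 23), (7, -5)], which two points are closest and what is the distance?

Computing all pairwise distances among 7 points:

d((-4, 17), (-22, 29)) = 21.6333
d((-4, 17), (-23, 4)) = 23.0217
d((-4, 17), (19, 12)) = 23.5372
d((-4, 17), (14, -17)) = 38.4708
d((-4, 17), (14, 23)) = 18.9737
d((-4, 17), (7, -5)) = 24.5967
d((-22, 29), (-23, 4)) = 25.02
d((-22, 29), (19, 12)) = 44.3847
d((-22, 29), (14, -17)) = 58.4123
d((-22, 29), (14, 23)) = 36.4966
d((-22, 29), (7, -5)) = 44.6878
d((-23, 4), (19, 12)) = 42.7551
d((-23, 4), (14, -17)) = 42.5441
d((-23, 4), (14, 23)) = 41.5933
d((-23, 4), (7, -5)) = 31.3209
d((19, 12), (14, -17)) = 29.4279
d((19, 12), (14, 23)) = 12.083 <-- minimum
d((19, 12), (7, -5)) = 20.8087
d((14, -17), (14, 23)) = 40.0
d((14, -17), (7, -5)) = 13.8924
d((14, 23), (7, -5)) = 28.8617

Closest pair: (19, 12) and (14, 23) with distance 12.083

The closest pair is (19, 12) and (14, 23) with Euclidean distance 12.083. For 7 points, brute-force pairwise comparison is shown above. For large n, the divide-and-conquer algorithm (sort by x, recurse on halves, check the dividing strip) achieves O(n log n).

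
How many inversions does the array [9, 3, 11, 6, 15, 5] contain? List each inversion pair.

Finding inversions in [9, 3, 11, 6, 15, 5]:

(0, 1): arr[0]=9 > arr[1]=3
(0, 3): arr[0]=9 > arr[3]=6
(0, 5): arr[0]=9 > arr[5]=5
(2, 3): arr[2]=11 > arr[3]=6
(2, 5): arr[2]=11 > arr[5]=5
(3, 5): arr[3]=6 > arr[5]=5
(4, 5): arr[4]=15 > arr[5]=5

Total inversions: 7

The array has 7 inversion(s): (0,1), (0,3), (0,5), (2,3), (2,5), (3,5), (4,5). Each pair (i,j) satisfies i < j and arr[i] > arr[j].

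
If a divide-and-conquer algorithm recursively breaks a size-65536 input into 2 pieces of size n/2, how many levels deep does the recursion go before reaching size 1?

For divide and conquer with division factor 2:

Problem sizes at each level:
Level 0: 65536
Level 1: 32768
Level 2: 16384
Level 3: 8192
Level 4: 4096
Level 5: 2048
Level 6: 1024
Level 7: 512
Level 8: 256
Level 9: 128
Level 10: 64
Level 11: 32
Level 12: 16
Level 13: 8
Level 14: 4
Level 15: 2
Level 16: 1

The root is level 0 and the size-1 base case is level 16 (the tree spans levels 0 through 16, i.e. 17 levels counting the root), so the depth is the number of divisions: log_2(65536) = 16

The recursion tree depth is log_2(65536) = 16. At each level, the problem size is divided by 2, so it takes 16 divisions to reduce to a base case of size 1. The algorithm makes 2 recursive calls at each level.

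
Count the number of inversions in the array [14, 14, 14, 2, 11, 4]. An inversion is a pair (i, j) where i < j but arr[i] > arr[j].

Finding inversions in [14, 14, 14, 2, 11, 4]:

(0, 3): arr[0]=14 > arr[3]=2
(0, 4): arr[0]=14 > arr[4]=11
(0, 5): arr[0]=14 > arr[5]=4
(1, 3): arr[1]=14 > arr[3]=2
(1, 4): arr[1]=14 > arr[4]=11
(1, 5): arr[1]=14 > arr[5]=4
(2, 3): arr[2]=14 > arr[3]=2
(2, 4): arr[2]=14 > arr[4]=11
(2, 5): arr[2]=14 > arr[5]=4
(4, 5): arr[4]=11 > arr[5]=4

Total inversions: 10

The array has 10 inversion(s): (0,3), (0,4), (0,5), (1,3), (1,4), (1,5), (2,3), (2,4), (2,5), (4,5). Each pair (i,j) satisfies i < j and arr[i] > arr[j].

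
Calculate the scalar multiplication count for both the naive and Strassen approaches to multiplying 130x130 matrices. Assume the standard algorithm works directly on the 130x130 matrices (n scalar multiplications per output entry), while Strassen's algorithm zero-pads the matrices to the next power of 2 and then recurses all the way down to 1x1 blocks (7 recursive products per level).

Matrix multiplication for 130x130 matrices:

Strassen's algorithm requires power-of-2 dimensions. Pad 130x130 to 256x256 (next power of 2).

Standard algorithm: 130^3 = 2197000 multiplications
Strassen's algorithm: 7^(log2(256)) = 7^8 = 5764801 multiplications
Difference: 2197000 - 5764801 = -3567801 (Strassen uses MORE here due to padding overhead — for small or just-over-power-of-2 n, padding can outweigh the per-level savings)

Standard: 2197000 multiplications (130^3). Strassen: 5764801 multiplications (7^8, after padding to 256x256). Strassen reduces 8 recursive multiplications to 7 at each level.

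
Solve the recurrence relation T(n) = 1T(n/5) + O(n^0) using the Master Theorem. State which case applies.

Master Theorem for T(n) = 1T(n/5) + O(n^0):

a = 1, b = 5, c = 0
log_b(a) = log_5(1) = 0.0000

Case 2: c = 0 = log_5(1) = 0.0000
T(n) = O(n^0 log n) = O(log n)

For T(n) = 1T(n/5) + O(n^0): log_5(1) = 0.0000. This is Case 2 of the Master Theorem (c = log_b(a), equal work at all levels), giving O(log n).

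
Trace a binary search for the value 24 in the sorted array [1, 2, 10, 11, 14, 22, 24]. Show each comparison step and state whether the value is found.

Binary search for 24 in [1, 2, 10, 11, 14, 22, 24]:

lo=0, hi=6, mid=3, arr[mid]=11 -> 11 < 24, search right half
lo=4, hi=6, mid=5, arr[mid]=22 -> 22 < 24, search right half
lo=6, hi=6, mid=6, arr[mid]=24 -> Found target at index 6!

Binary search finds 24 at index 6 after 3 comparisons. The search repeatedly halves the search space by comparing with the middle element.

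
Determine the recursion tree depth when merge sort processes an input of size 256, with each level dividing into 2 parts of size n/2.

For divide and conquer with division factor 2:

Problem sizes at each level:
Level 0: 256
Level 1: 128
Level 2: 64
Level 3: 32
Level 4: 16
Level 5: 8
Level 6: 4
Level 7: 2
Level 8: 1

The root is level 0 and the size-1 base case is level 8 (the tree spans levels 0 through 8, i.e. 9 levels counting the root), so the depth is the number of divisions: log_2(256) = 8

The recursion tree depth is log_2(256) = 8. At each level, the problem size is divided by 2, so it takes 8 divisions to reduce to a base case of size 1. The algorithm makes 2 recursive calls at each level.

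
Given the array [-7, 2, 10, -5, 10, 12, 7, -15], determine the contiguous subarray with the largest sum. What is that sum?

Using Kadane's algorithm on [-7, 2, 10, -5, 10, 12, 7, -15]:

Scanning through the array:
Position 1 (value 2): max_ending_here = 2, max_so_far = 2
Position 2 (value 10): max_ending_here = 12, max_so_far = 12
Position 3 (value -5): max_ending_here = 7, max_so_far = 12
Position 4 (value 10): max_ending_here = 17, max_so_far = 17
Position 5 (value 12): max_ending_here = 29, max_so_far = 29
Position 6 (value 7): max_ending_here = 36, max_so_far = 36
Position 7 (value -15): max_ending_here = 21, max_so_far = 36

Maximum subarray: [2, 10, -5, 10, 12, 7]
Maximum sum: 36

The maximum subarray is [2, 10, -5, 10, 12, 7] with sum 36. This subarray runs from index 1 to index 6.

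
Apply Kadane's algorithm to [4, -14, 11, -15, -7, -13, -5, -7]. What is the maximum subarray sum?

Using Kadane's algorithm on [4, -14, 11, -15, -7, -13, -5, -7]:

Scanning through the array:
Position 1 (value -14): max_ending_here = -10, max_so_far = 4
Position 2 (value 11): max_ending_here = 11, max_so_far = 11
Position 3 (value -15): max_ending_here = -4, max_so_far = 11
Position 4 (value -7): max_ending_here = -7, max_so_far = 11
Position 5 (value -13): max_ending_here = -13, max_so_far = 11
Position 6 (value -5): max_ending_here = -5, max_so_far = 11
Position 7 (value -7): max_ending_here = -7, max_so_far = 11

Maximum subarray: [11]
Maximum sum: 11

The maximum subarray is [11] with sum 11. This subarray runs from index 2 to index 2.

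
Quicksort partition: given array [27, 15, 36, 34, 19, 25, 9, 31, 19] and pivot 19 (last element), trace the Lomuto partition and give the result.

Lomuto partition with pivot = 19:

Initial array: [27, 15, 36, 34, 19, 25, 9, 31, 19]

arr[0]=27 > 19: no swap
arr[1]=15 <= 19: swap with position 0, array becomes [15, 27, 36, 34, 19, 25, 9, 31, 19]
arr[2]=36 > 19: no swap
arr[3]=34 > 19: no swap
arr[4]=19 <= 19: swap with position 1, array becomes [15, 19, 36, 34, 27, 25, 9, 31, 19]
arr[5]=25 > 19: no swap
arr[6]=9 <= 19: swap with position 2, array becomes [15, 19, 9, 34, 27, 25, 36, 31, 19]
arr[7]=31 > 19: no swap

Place pivot at position 3: [15, 19, 9, 19, 27, 25, 36, 31, 34]
Pivot position: 3

After partitioning with pivot 19, the array becomes [15, 19, 9, 19, 27, 25, 36, 31, 34]. The pivot is placed at index 3. All elements to the left of the pivot are <= 19, and all elements to the right are > 19.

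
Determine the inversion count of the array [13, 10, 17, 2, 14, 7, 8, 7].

Finding inversions in [13, 10, 17, 2, 14, 7, 8, 7]:

(0, 1): arr[0]=13 > arr[1]=10
(0, 3): arr[0]=13 > arr[3]=2
(0, 5): arr[0]=13 > arr[5]=7
(0, 6): arr[0]=13 > arr[6]=8
(0, 7): arr[0]=13 > arr[7]=7
(1, 3): arr[1]=10 > arr[3]=2
(1, 5): arr[1]=10 > arr[5]=7
(1, 6): arr[1]=10 > arr[6]=8
(1, 7): arr[1]=10 > arr[7]=7
(2, 3): arr[2]=17 > arr[3]=2
(2, 4): arr[2]=17 > arr[4]=14
(2, 5): arr[2]=17 > arr[5]=7
(2, 6): arr[2]=17 > arr[6]=8
(2, 7): arr[2]=17 > arr[7]=7
(4, 5): arr[4]=14 > arr[5]=7
(4, 6): arr[4]=14 > arr[6]=8
(4, 7): arr[4]=14 > arr[7]=7
(6, 7): arr[6]=8 > arr[7]=7

Total inversions: 18

The array has 18 inversion(s): (0,1), (0,3), (0,5), (0,6), (0,7), (1,3), (1,5), (1,6), (1,7), (2,3), (2,4), (2,5), (2,6), (2,7), (4,5), (4,6), (4,7), (6,7). Each pair (i,j) satisfies i < j and arr[i] > arr[j].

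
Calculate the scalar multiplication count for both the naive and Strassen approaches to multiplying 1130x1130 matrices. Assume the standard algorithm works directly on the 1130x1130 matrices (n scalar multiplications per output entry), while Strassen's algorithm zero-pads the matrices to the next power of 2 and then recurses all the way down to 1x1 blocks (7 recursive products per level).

Matrix multiplication for 1130x1130 matrices:

Strassen's algorithm requires power-of-2 dimensions. Pad 1130x1130 to 2048x2048 (next power of 2).

Standard algorithm: 1130^3 = 1442897000 multiplications
Strassen's algorithm: 7^(log2(2048)) = 7^11 = 1977326743 multiplications
Difference: 1442897000 - 1977326743 = -534429743 (Strassen uses MORE here due to padding overhead — for small or just-over-power-of-2 n, padding can outweigh the per-level savings)

Standard: 1442897000 multiplications (1130^3). Strassen: 1977326743 multiplications (7^11, after padding to 2048x2048). Strassen reduces 8 recursive multiplications to 7 at each level.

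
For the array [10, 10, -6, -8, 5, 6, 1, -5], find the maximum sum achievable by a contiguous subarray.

Using Kadane's algorithm on [10, 10, -6, -8, 5, 6, 1, -5]:

Scanning through the array:
Position 1 (value 10): max_ending_here = 20, max_so_far = 20
Position 2 (value -6): max_ending_here = 14, max_so_far = 20
Position 3 (value -8): max_ending_here = 6, max_so_far = 20
Position 4 (value 5): max_ending_here = 11, max_so_far = 20
Position 5 (value 6): max_ending_here = 17, max_so_far = 20
Position 6 (value 1): max_ending_here = 18, max_so_far = 20
Position 7 (value -5): max_ending_here = 13, max_so_far = 20

Maximum subarray: [10, 10]
Maximum sum: 20

The maximum subarray is [10, 10] with sum 20. This subarray runs from index 0 to index 1.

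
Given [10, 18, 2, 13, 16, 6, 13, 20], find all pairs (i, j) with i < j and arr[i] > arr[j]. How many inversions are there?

Finding inversions in [10, 18, 2, 13, 16, 6, 13, 20]:

(0, 2): arr[0]=10 > arr[2]=2
(0, 5): arr[0]=10 > arr[5]=6
(1, 2): arr[1]=18 > arr[2]=2
(1, 3): arr[1]=18 > arr[3]=13
(1, 4): arr[1]=18 > arr[4]=16
(1, 5): arr[1]=18 > arr[5]=6
(1, 6): arr[1]=18 > arr[6]=13
(3, 5): arr[3]=13 > arr[5]=6
(4, 5): arr[4]=16 > arr[5]=6
(4, 6): arr[4]=16 > arr[6]=13

Total inversions: 10

The array has 10 inversion(s): (0,2), (0,5), (1,2), (1,3), (1,4), (1,5), (1,6), (3,5), (4,5), (4,6). Each pair (i,j) satisfies i < j and arr[i] > arr[j].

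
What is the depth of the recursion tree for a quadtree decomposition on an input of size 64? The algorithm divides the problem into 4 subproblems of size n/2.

For divide and conquer with division factor 2:

Problem sizes at each level:
Level 0: 64
Level 1: 32
Level 2: 16
Level 3: 8
Level 4: 4
Level 5: 2
Level 6: 1

The root is level 0 and the size-1 base case is level 6 (the tree spans levels 0 through 6, i.e. 7 levels counting the root), so the depth is the number of divisions: log_2(64) = 6

The recursion tree depth is log_2(64) = 6. At each level, the problem size is divided by 2, so it takes 6 divisions to reduce to a base case of size 1. The algorithm makes 4 recursive calls at each level.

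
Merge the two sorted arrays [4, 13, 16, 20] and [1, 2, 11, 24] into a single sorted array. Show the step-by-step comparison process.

Merging process:

Compare 4 vs 1: take 1 from right. Merged: [1]
Compare 4 vs 2: take 2 from right. Merged: [1, 2]
Compare 4 vs 11: take 4 from left. Merged: [1, 2, 4]
Compare 13 vs 11: take 11 from right. Merged: [1, 2, 4, 11]
Compare 13 vs 24: take 13 from left. Merged: [1, 2, 4, 11, 13]
Compare 16 vs 24: take 16 from left. Merged: [1, 2, 4, 11, 13, 16]
Compare 20 vs 24: take 20 from left. Merged: [1, 2, 4, 11, 13, 16, 20]
Append remaining from right: [24]. Merged: [1, 2, 4, 11, 13, 16, 20, 24]

Final merged array: [1, 2, 4, 11, 13, 16, 20, 24]
Total comparisons: 7

The merged array is [1, 2, 4, 11, 13, 16, 20, 24], requiring 7 comparisons. The merge step runs in O(n) time where n is the total number of elements.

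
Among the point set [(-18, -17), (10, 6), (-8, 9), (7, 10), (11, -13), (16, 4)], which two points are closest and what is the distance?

Computing all pairwise distances among 6 points:

d((-18, -17), (10, 6)) = 36.2353
d((-18, -17), (-8, 9)) = 27.8568
d((-18, -17), (7, 10)) = 36.7967
d((-18, -17), (11, -13)) = 29.2746
d((-18, -17), (16, 4)) = 39.9625
d((10, 6), (-8, 9)) = 18.2483
d((10, 6), (7, 10)) = 5.0 <-- minimum
d((10, 6), (11, -13)) = 19.0263
d((10, 6), (16, 4)) = 6.3246
d((-8, 9), (7, 10)) = 15.0333
d((-8, 9), (11, -13)) = 29.0689
d((-8, 9), (16, 4)) = 24.5153
d((7, 10), (11, -13)) = 23.3452
d((7, 10), (16, 4)) = 10.8167
d((11, -13), (16, 4)) = 17.72

Closest pair: (10, 6) and (7, 10) with distance 5.0

The closest pair is (10, 6) and (7, 10) with Euclidean distance 5.0. For 6 points, brute-force pairwise comparison is shown above. For large n, the divide-and-conquer algorithm (sort by x, recurse on halves, check the dividing strip) achieves O(n log n).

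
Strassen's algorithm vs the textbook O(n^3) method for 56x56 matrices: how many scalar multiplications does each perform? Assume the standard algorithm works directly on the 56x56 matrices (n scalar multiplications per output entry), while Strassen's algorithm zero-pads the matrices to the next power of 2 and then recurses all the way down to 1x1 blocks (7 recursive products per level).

Matrix multiplication for 56x56 matrices:

Strassen's algorithm requires power-of-2 dimensions. Pad 56x56 to 64x64 (next power of 2).

Standard algorithm: 56^3 = 175616 multiplications
Strassen's algorithm: 7^(log2(64)) = 7^6 = 117649 multiplications
Savings: 175616 - 117649 = 57967 multiplications

Standard: 175616 multiplications (56^3). Strassen: 117649 multiplications (7^6, after padding to 64x64). Strassen reduces 8 recursive multiplications to 7 at each level.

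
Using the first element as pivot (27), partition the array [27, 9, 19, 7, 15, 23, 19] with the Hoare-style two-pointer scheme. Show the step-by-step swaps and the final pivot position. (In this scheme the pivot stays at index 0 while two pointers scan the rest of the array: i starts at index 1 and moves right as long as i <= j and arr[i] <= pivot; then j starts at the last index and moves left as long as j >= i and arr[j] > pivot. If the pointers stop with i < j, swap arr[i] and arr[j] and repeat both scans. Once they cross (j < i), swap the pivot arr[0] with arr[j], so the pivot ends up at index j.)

Hoare-style two-pointer partition with pivot = 27:

Initial array: [27, 9, 19, 7, 15, 23, 19]

Pointers start at i = 1, j = 6.
i ends at 7, j ends at 6: the pointers have crossed (j < i), so scanning stops.

Swap pivot arr[0] with arr[6] to place pivot at position 6: [19, 9, 19, 7, 15, 23, 27]
Pivot position: 6

After partitioning with pivot 27, the array becomes [19, 9, 19, 7, 15, 23, 27]. The pivot is placed at index 6. All elements to the left of the pivot are <= 27, and all elements to the right are > 27.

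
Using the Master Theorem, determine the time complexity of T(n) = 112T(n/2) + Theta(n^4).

Master Theorem for T(n) = 112T(n/2) + O(n^4):

a = 112, b = 2, c = 4
log_b(a) = log_2(112) = 6.8074

Case 1: c = 4 < log_2(112) = 6.8074
T(n) = O(n^(log_2 112))

For T(n) = 112T(n/2) + O(n^4): log_2(112) = 6.8074. This is Case 1 of the Master Theorem (c < log_b(a), work dominated by leaves), giving O(n^(log_2 112)).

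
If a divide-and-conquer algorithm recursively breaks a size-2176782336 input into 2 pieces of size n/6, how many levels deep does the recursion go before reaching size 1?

For divide and conquer with division factor 6:

Problem sizes at each level:
Level 0: 2176782336
Level 1: 362797056
Level 2: 60466176
Level 3: 10077696
Level 4: 1679616
Level 5: 279936
Level 6: 46656
Level 7: 7776
Level 8: 1296
Level 9: 216
Level 10: 36
Level 11: 6
Level 12: 1

The root is level 0 and the size-1 base case is level 12 (the tree spans levels 0 through 12, i.e. 13 levels counting the root), so the depth is the number of divisions: log_6(2176782336) = 12

The recursion tree depth is log_6(2176782336) = 12. At each level, the problem size is divided by 6, so it takes 12 divisions to reduce to a base case of size 1. The algorithm makes 2 recursive calls at each level.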